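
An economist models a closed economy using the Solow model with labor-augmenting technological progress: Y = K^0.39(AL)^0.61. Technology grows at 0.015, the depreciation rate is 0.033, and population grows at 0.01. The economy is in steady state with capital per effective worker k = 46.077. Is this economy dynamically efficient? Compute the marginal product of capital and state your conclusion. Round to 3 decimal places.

dynamically inefficient; MPK ≈ 0.038

Capital per effective worker breaks even when investment replaces (n + g + δ)·k; here n + g + δ = 0.058.
MPK = 0.39·k^(0.39−1) = 0.39·46.077^(-0.61) ≈ 0.0377.
MPK < 0.058, so the economy is dynamically inefficient (over-saving).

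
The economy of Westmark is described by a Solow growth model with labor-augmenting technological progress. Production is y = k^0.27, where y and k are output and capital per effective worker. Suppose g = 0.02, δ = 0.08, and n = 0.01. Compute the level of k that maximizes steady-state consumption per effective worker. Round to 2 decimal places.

k_gold ≈ 3.42

n + g + δ = 0.01 + 0.02 + 0.08 = 0.11.
Golden rule sets MPK = n+g+δ: 0.27·k^(0.27−1) = 0.11, so k_gold = (0.27/0.11)^(1/0.73) ≈ 3.4214.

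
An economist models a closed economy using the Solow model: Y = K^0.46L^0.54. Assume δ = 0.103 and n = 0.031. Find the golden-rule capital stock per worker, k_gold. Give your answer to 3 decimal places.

k_gold ≈ 9.816

Break-even investment rate: n + δ = 0.031 + 0.103 = 0.134.
Golden rule sets MPK = n+δ: 0.46·k^(0.46−1) = 0.134, so k_gold = (0.46/0.134)^(1/0.54) ≈ 9.8164.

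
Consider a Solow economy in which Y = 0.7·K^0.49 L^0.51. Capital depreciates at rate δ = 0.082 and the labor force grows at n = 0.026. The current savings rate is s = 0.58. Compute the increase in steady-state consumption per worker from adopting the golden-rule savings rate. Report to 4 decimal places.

Break-even investment rate: n + δ = 0.026 + 0.082 = 0.108.
Current steady state (s = 0.58): k* = (0.58·0.7/0.108)^(1/0.51) ≈ 13.4169, y* = 0.7·13.4169^0.49 ≈ 2.4983, c* = (1−0.58)·2.4983 ≈ 1.0493.
Golden rule sets MPK = n+δ: 0.49·0.7·k^(0.49−1) = 0.108, so k_gold = (0.49·0.7/0.108)^(1/0.51) ≈ 9.6396.
y_gold = 0.7·9.6396^0.49 ≈ 2.1246, c_gold = y_gold − 0.108·k_gold ≈ 1.0836.
Gain: Δc = 1.0836 − 1.0493 ≈ 0.0343.

Δc ≈ 0.0343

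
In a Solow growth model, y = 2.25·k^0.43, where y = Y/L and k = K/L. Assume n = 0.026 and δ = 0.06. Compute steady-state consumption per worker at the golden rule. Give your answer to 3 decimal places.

c_gold ≈ 7.962

n + δ = 0.026 + 0.06 = 0.086.
At the golden rule the marginal product of capital equals n+δ: 0.43·2.25·k^(0.43−1) = 0.086. Solving, k_gold = (0.43·2.25/0.086)^(1/0.57) ≈ 69.8437.
y_gold = 2.25·69.8437^0.43 ≈ 13.9687.
c_gold = y_gold − (n+δ)·k_gold = 13.9687 − 0.086·69.8437 ≈ 7.9622.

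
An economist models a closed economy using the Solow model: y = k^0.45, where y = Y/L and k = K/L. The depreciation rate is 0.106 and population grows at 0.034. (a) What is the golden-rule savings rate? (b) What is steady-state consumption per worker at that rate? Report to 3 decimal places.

n + δ = 0.034 + 0.106 = 0.14.
For Cobb-Douglas, s_gold equals capital's share: s_gold = 0.45.
Setting f'(k) = n+δ gives 0.45·k^(0.45−1) = 0.14, hence k_gold = (0.45/0.14)^(1/0.55) ≈ 8.3555.
y_gold = 8.3555^0.45 ≈ 2.5995; c_gold = (1−0.45)·y_gold ≈ 1.4297.

(a) s_gold = 0.450; (b) c_gold ≈ 1.430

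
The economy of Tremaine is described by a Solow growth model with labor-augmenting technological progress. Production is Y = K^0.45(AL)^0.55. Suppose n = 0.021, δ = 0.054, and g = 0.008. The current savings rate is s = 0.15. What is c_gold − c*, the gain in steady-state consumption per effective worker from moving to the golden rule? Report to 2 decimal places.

Δc ≈ 0.81

n + g + δ = 0.021 + 0.008 + 0.054 = 0.083.
Current steady state (s = 0.15): k* = (0.15/0.083)^(1/0.55) ≈ 2.9329, y* = 2.9329^0.45 ≈ 1.6229, c* = (1−0.15)·1.6229 ≈ 1.3794.
Maximizing c = f(k) − (n+g+δ)·k gives f'(k) = n+g+δ, i.e. 0.45·k^(0.45−1) = 0.083, so k_gold = (0.45/0.083)^(1/0.55) ≈ 21.6167.
y_gold = 21.6167^0.45 ≈ 3.9871, c_gold = y_gold − 0.083·k_gold ≈ 2.1929.
Gain: Δc = 2.1929 − 1.3794 ≈ 0.8135.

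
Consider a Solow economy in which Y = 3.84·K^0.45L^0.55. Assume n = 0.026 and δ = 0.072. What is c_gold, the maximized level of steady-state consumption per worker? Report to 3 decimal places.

c_gold ≈ 22.101

Capital per worker breaks even when investment replaces (n + δ)·k; here n + δ = 0.098.
Maximizing c = f(k) − (n+δ)·k gives f'(k) = n+δ, i.e. 0.45·3.84·k^(0.45−1) = 0.098, so k_gold = (0.45·3.84/0.098)^(1/0.55) ≈ 184.5152.
y_gold = 3.84·184.5152^0.45 ≈ 40.1833.
c_gold = y_gold − (n+δ)·k_gold = 40.1833 − 0.098·184.5152 ≈ 22.1008.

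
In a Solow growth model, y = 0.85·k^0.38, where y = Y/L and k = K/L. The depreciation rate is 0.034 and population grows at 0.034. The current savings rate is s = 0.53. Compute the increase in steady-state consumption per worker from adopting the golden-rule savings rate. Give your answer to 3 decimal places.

Δc ≈ 0.097

The effective depreciation rate is n + δ = 0.034 + 0.034 = 0.068.
Current steady state (s = 0.53): k* = (0.53·0.85/0.068)^(1/0.62) ≈ 21.1102, y* = 0.85·21.1102^0.38 ≈ 2.7085, c* = (1−0.53)·2.7085 ≈ 1.2730.
Golden rule sets MPK = n+δ: 0.38·0.85·k^(0.38−1) = 0.068, so k_gold = (0.38·0.85/0.068)^(1/0.62) ≈ 12.3436.
y_gold = 0.85·12.3436^0.38 ≈ 2.2089, c_gold = y_gold − 0.068·k_gold ≈ 1.3695.
Gain: Δc = 1.3695 − 1.2730 ≈ 0.0965.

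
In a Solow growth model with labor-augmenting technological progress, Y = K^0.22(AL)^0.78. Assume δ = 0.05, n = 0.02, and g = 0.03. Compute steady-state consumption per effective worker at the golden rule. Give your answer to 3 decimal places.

c_gold ≈ 0.974

The effective depreciation rate is n + g + δ = 0.02 + 0.03 + 0.05 = 0.1.
Maximizing c = f(k) − (n+g+δ)·k gives f'(k) = n+g+δ, i.e. 0.22·k^(0.22−1) = 0.1, so k_gold = (0.22/0.1)^(1/0.78) ≈ 2.7479.
y_gold = 2.7479^0.22 ≈ 1.2491.
c_gold = y_gold − (n+g+δ)·k_gold = 1.2491 − 0.1·2.7479 ≈ 0.9743.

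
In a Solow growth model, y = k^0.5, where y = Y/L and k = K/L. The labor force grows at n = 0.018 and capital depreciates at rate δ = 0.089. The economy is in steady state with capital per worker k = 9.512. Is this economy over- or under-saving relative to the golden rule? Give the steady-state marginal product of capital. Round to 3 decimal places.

under-saving; MPK ≈ 0.162

n + δ = 0.018 + 0.089 = 0.107.
MPK = 0.5·k^(0.5−1) = 0.5·9.512^(-0.5) ≈ 0.1621.
MPK > 0.107, so the economy is dynamically efficient (under-saving).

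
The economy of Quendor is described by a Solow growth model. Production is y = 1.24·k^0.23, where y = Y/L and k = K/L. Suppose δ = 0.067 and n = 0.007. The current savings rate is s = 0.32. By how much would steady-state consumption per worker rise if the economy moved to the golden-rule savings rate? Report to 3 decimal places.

n + δ = 0.007 + 0.067 = 0.074.
Current steady state (s = 0.32): k* = (0.32·1.24/0.074)^(1/0.77) ≈ 8.8551, y* = 1.24·8.8551^0.23 ≈ 2.0477, c* = (1−0.32)·2.0477 ≈ 1.3925.
At the golden rule the marginal product of capital equals n+δ: 0.23·1.24·k^(0.23−1) = 0.074. Solving, k_gold = (0.23·1.24/0.074)^(1/0.77) ≈ 5.7668.
y_gold = 1.24·5.7668^0.23 ≈ 1.8554, c_gold = y_gold − 0.074·k_gold ≈ 1.4287.
Gain: Δc = 1.4287 − 1.3925 ≈ 0.0362.

Δc ≈ 0.036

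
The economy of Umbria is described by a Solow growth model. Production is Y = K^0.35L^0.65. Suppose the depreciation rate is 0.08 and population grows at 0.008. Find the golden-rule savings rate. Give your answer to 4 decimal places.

n + δ = 0.008 + 0.08 = 0.088.
At the golden rule MPK = n+δ, and in any Cobb-Douglas steady state s = (n+δ)·k/y = MPK·k/y = capital's share 0.35.

s_gold = 0.3500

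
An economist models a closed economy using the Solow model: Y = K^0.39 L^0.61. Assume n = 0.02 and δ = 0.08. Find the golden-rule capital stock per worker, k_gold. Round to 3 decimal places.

Break-even investment rate: n + δ = 0.02 + 0.08 = 0.1.
Maximizing c = f(k) − (n+δ)·k gives f'(k) = n+δ, i.e. 0.39·k^(0.39−1) = 0.1, so k_gold = (0.39/0.1)^(1/0.61) ≈ 9.3102.

k_gold ≈ 9.310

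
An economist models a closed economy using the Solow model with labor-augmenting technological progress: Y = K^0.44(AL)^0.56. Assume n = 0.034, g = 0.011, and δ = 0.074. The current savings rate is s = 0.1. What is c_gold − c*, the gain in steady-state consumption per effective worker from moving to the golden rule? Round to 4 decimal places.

Capital per effective worker breaks even when investment replaces (n + g + δ)·k; here n + g + δ = 0.119.
Current steady state (s = 0.1): k* = (0.1/0.119)^(1/0.56) ≈ 0.7330, y* = 0.7330^0.44 ≈ 0.8723, c* = (1−0.1)·0.8723 ≈ 0.7850.
At the golden rule the marginal product of capital equals n+g+δ: 0.44·k^(0.44−1) = 0.119. Solving, k_gold = (0.44/0.119)^(1/0.56) ≈ 10.3304.
y_gold = 10.3304^0.44 ≈ 2.7939, c_gold = y_gold − 0.119·k_gold ≈ 1.5646.
Gain: Δc = 1.5646 − 0.7850 ≈ 0.7796.

Δc ≈ 0.7796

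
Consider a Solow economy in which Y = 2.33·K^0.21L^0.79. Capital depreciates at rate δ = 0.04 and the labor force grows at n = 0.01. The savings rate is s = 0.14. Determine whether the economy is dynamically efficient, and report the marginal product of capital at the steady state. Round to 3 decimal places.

dynamically efficient; MPK ≈ 0.075

Break-even investment rate: n + δ = 0.01 + 0.04 = 0.05.
Steady-state k*: s·A·k^0.21 = 0.05·k gives k* = (0.14·2.33/0.05)^(1/0.79) ≈ 10.7406.
MPK = 0.21·2.33·10.7406^(-0.79) ≈ 0.0750.
MPK > n+δ = 0.05, so the economy is dynamically efficient (under-saving).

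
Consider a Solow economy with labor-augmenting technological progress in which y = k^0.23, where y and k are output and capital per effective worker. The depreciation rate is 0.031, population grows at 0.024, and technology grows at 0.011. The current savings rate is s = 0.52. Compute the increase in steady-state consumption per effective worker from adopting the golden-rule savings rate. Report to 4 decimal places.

Capital per effective worker breaks even when investment replaces (n + g + δ)·k; here n + g + δ = 0.066.
Current steady state (s = 0.52): k* = (0.52/0.066)^(1/0.77) ≈ 14.5960, y* = 14.5960^0.23 ≈ 1.8526, c* = (1−0.52)·1.8526 ≈ 0.8892.
Golden rule sets MPK = n+g+δ: 0.23·k^(0.23−1) = 0.066, so k_gold = (0.23/0.066)^(1/0.77) ≈ 5.0598.
y_gold = 5.0598^0.23 ≈ 1.4519, c_gold = y_gold − 0.066·k_gold ≈ 1.1180.
Gain: Δc = 1.1180 − 0.8892 ≈ 0.2288.

Δc ≈ 0.2288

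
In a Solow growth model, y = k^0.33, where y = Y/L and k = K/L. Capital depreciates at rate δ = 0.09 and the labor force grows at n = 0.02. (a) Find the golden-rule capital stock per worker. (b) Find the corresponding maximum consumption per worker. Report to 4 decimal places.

(a) k_gold ≈ 5.1537; (b) c_gold ≈ 1.1510

Break-even investment rate: n + δ = 0.02 + 0.09 = 0.11.
Maximizing c = f(k) − (n+δ)·k gives f'(k) = n+δ, i.e. 0.33·k^(0.33−1) = 0.11, so k_gold = (0.33/0.11)^(1/0.67) ≈ 5.1537.
y_gold = 5.1537^0.33 ≈ 1.7179; c_gold = y_gold − 0.11·k_gold ≈ 1.1510.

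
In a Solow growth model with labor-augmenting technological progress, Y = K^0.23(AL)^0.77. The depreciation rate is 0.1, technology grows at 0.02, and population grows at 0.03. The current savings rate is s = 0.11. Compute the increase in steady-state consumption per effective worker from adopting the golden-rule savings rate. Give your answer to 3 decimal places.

Break-even investment rate: n + g + δ = 0.03 + 0.02 + 0.1 = 0.15.
Current steady state (s = 0.11): k* = (0.11/0.15)^(1/0.77) ≈ 0.6684, y* = 0.6684^0.23 ≈ 0.9115, c* = (1−0.11)·0.9115 ≈ 0.8113.
At the golden rule the marginal product of capital equals n+g+δ: 0.23·k^(0.23−1) = 0.15. Solving, k_gold = (0.23/0.15)^(1/0.77) ≈ 1.7422.
y_gold = 1.7422^0.23 ≈ 1.1362, c_gold = y_gold − 0.15·k_gold ≈ 0.8749.
Gain: Δc = 0.8749 − 0.8113 ≈ 0.0636.

Δc ≈ 0.064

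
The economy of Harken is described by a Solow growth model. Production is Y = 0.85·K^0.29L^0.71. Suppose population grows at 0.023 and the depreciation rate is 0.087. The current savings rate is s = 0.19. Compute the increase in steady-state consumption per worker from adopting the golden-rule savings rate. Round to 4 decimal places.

Break-even investment rate: n + δ = 0.023 + 0.087 = 0.11.
Current steady state (s = 0.19): k* = (0.19·0.85/0.11)^(1/0.71) ≈ 1.7175, y* = 0.85·1.7175^0.29 ≈ 0.9944, c* = (1−0.19)·0.9944 ≈ 0.8054.
Maximizing c = f(k) − (n+δ)·k gives f'(k) = n+δ, i.e. 0.29·0.85·k^(0.29−1) = 0.11, so k_gold = (0.29·0.85/0.11)^(1/0.71) ≈ 3.1157.
y_gold = 0.85·3.1157^0.29 ≈ 1.1818, c_gold = y_gold − 0.11·k_gold ≈ 0.8391.
Gain: Δc = 0.8391 − 0.8054 ≈ 0.0337.

Δc ≈ 0.0337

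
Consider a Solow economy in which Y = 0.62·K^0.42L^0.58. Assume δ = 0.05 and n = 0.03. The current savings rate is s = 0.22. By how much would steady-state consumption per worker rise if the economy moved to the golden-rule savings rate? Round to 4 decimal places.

Δc ≈ 0.1336

The effective depreciation rate is n + δ = 0.03 + 0.05 = 0.08.
Current steady state (s = 0.22): k* = (0.22·0.62/0.08)^(1/0.58) ≈ 2.5091, y* = 0.62·2.5091^0.42 ≈ 0.9124, c* = (1−0.22)·0.9124 ≈ 0.7117.
Setting f'(k) = n+δ gives 0.42·0.62·k^(0.42−1) = 0.08, hence k_gold = (0.42·0.62/0.08)^(1/0.58) ≈ 7.6508.
y_gold = 0.62·7.6508^0.42 ≈ 1.4573, c_gold = y_gold − 0.08·k_gold ≈ 0.8452.
Gain: Δc = 0.8452 − 0.7117 ≈ 0.1336.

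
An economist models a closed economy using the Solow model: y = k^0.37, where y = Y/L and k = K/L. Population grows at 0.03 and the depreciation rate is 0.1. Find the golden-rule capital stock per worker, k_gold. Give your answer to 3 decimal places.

n + δ = 0.03 + 0.1 = 0.13.
At the golden rule the marginal product of capital equals n+δ: 0.37·k^(0.37−1) = 0.13. Solving, k_gold = (0.37/0.13)^(1/0.63) ≈ 5.2607.

k_gold ≈ 5.261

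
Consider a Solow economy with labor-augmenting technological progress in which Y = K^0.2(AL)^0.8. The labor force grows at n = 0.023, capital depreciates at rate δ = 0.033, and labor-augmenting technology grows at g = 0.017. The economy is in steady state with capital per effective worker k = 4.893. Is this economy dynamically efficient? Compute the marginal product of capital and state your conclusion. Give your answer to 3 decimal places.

dynamically inefficient; MPK ≈ 0.056

Break-even investment rate: n + g + δ = 0.023 + 0.017 + 0.033 = 0.073.
MPK = 0.2·k^(0.2−1) = 0.2·4.893^(-0.8) ≈ 0.0562.
MPK < 0.073, so the economy is dynamically inefficient (over-saving).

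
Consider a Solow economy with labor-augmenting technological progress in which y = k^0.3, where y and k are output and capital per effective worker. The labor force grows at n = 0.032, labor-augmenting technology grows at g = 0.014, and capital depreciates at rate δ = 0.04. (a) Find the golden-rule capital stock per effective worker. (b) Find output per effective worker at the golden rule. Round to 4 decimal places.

Break-even investment rate: n + g + δ = 0.032 + 0.014 + 0.04 = 0.086.
Maximizing c = f(k) − (n+g+δ)·k gives f'(k) = n+g+δ, i.e. 0.3·k^(0.3−1) = 0.086, so k_gold = (0.3/0.086)^(1/0.7) ≈ 5.9590.
y_gold = 5.9590^0.3 ≈ 1.7083.

(a) k_gold ≈ 5.9590; (b) y_gold ≈ 1.7083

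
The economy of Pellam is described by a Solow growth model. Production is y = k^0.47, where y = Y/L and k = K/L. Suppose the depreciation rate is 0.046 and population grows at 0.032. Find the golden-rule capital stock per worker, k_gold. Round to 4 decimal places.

The effective depreciation rate is n + δ = 0.032 + 0.046 = 0.078.
Setting f'(k) = n+δ gives 0.47·k^(0.47−1) = 0.078, hence k_gold = (0.47/0.078)^(1/0.53) ≈ 29.6281.

k_gold ≈ 29.6281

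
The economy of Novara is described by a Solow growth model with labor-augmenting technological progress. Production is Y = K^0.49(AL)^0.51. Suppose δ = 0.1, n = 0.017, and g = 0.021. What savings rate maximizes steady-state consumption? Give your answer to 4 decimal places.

Break-even investment rate: n + g + δ = 0.017 + 0.021 + 0.1 = 0.138.
At the golden rule MPK = n+g+δ, and in any Cobb-Douglas steady state s = (n+g+δ)·k/y = MPK·k/y = capital's share 0.49.

s_gold = 0.4900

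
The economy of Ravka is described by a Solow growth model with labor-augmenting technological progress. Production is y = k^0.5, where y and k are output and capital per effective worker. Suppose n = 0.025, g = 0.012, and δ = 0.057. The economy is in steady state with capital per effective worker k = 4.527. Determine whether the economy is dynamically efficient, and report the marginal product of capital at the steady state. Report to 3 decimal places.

dynamically efficient; MPK ≈ 0.235

The effective depreciation rate is n + g + δ = 0.025 + 0.012 + 0.057 = 0.094.
MPK = 0.5·k^(0.5−1) = 0.5·4.527^(-0.5) ≈ 0.2350.
MPK > 0.094, so the economy is dynamically efficient (under-saving).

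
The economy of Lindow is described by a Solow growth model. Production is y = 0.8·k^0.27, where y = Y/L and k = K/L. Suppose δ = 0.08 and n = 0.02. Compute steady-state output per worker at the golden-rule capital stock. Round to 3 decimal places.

n + δ = 0.02 + 0.08 = 0.1.
Golden rule sets MPK = n+δ: 0.27·0.8·k^(0.27−1) = 0.1, so k_gold = (0.27·0.8/0.1)^(1/0.73) ≈ 2.8718.
Output: y_gold = 0.8·k_gold^0.27 = 0.8·2.8718^0.27 ≈ 1.0636.

y_gold ≈ 1.064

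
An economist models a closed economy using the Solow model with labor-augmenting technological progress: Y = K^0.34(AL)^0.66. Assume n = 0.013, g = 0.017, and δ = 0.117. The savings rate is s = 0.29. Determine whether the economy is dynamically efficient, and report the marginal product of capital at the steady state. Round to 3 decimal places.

dynamically efficient; MPK ≈ 0.172

Capital per effective worker breaks even when investment replaces (n + g + δ)·k; here n + g + δ = 0.147.
Steady-state k*: s·k^0.34 = 0.147·k gives k* = (0.29/0.147)^(1/0.66) ≈ 2.7996.
MPK = 0.34·2.7996^(-0.66) ≈ 0.1723.
MPK > n+g+δ = 0.147, so the economy is dynamically efficient (under-saving).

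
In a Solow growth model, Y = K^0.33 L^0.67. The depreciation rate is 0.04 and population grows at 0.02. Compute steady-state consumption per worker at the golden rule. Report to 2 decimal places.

The effective depreciation rate is n + δ = 0.02 + 0.04 = 0.06.
Golden rule sets MPK = n+δ: 0.33·k^(0.33−1) = 0.06, so k_gold = (0.33/0.06)^(1/0.67) ≈ 12.7356.
y_gold = 12.7356^0.33 ≈ 2.3156.
c_gold = y_gold − (n+δ)·k_gold = 2.3156 − 0.06·12.7356 ≈ 1.5514.

c_gold ≈ 1.55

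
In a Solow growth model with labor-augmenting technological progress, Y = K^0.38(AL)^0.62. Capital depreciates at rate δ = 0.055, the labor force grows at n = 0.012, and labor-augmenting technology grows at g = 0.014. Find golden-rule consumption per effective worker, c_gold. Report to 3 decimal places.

c_gold ≈ 1.599

The effective depreciation rate is n + g + δ = 0.012 + 0.014 + 0.055 = 0.081.
Golden rule sets MPK = n+g+δ: 0.38·k^(0.38−1) = 0.081, so k_gold = (0.38/0.081)^(1/0.62) ≈ 12.0987.
y_gold = 12.0987^0.38 ≈ 2.5789.
c_gold = y_gold − (n+g+δ)·k_gold = 2.5789 − 0.081·12.0987 ≈ 1.5989.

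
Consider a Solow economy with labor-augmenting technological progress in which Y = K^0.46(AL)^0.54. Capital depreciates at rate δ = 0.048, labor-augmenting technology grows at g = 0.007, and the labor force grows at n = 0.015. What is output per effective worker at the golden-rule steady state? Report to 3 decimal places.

y_gold ≈ 4.972

The effective depreciation rate is n + g + δ = 0.015 + 0.007 + 0.048 = 0.07.
Golden rule sets MPK = n+g+δ: 0.46·k^(0.46−1) = 0.07, so k_gold = (0.46/0.07)^(1/0.54) ≈ 32.6727.
Output: y_gold = k_gold^0.46 = 32.6727^0.46 ≈ 4.9719.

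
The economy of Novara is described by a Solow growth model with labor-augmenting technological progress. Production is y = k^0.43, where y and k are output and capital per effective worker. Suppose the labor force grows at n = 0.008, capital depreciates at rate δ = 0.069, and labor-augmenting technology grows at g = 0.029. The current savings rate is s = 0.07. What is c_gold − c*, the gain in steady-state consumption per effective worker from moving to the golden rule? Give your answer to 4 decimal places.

Break-even investment rate: n + g + δ = 0.008 + 0.029 + 0.069 = 0.106.
Current steady state (s = 0.07): k* = (0.07/0.106)^(1/0.57) ≈ 0.4829, y* = 0.4829^0.43 ≈ 0.7312, c* = (1−0.07)·0.7312 ≈ 0.6800.
At the golden rule the marginal product of capital equals n+g+δ: 0.43·k^(0.43−1) = 0.106. Solving, k_gold = (0.43/0.106)^(1/0.57) ≈ 11.6668.
y_gold = 11.6668^0.43 ≈ 2.8760, c_gold = y_gold − 0.106·k_gold ≈ 1.6393.
Gain: Δc = 1.6393 − 0.6800 ≈ 0.9593.

Δc ≈ 0.9593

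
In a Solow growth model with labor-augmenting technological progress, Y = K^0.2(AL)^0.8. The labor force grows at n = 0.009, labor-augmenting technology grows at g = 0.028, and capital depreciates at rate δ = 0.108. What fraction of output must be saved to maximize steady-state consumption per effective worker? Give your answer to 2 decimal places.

s_gold = 0.20

The effective depreciation rate is n + g + δ = 0.009 + 0.028 + 0.108 = 0.145.
At the golden rule MPK = n+g+δ, and in any Cobb-Douglas steady state s = (n+g+δ)·k/y = MPK·k/y = capital's share 0.2.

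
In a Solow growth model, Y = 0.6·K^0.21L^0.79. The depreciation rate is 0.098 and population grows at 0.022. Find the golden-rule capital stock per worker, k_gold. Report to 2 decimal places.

k_gold ≈ 1.06

The effective depreciation rate is n + δ = 0.022 + 0.098 = 0.12.
Golden rule sets MPK = n+δ: 0.21·0.6·k^(0.21−1) = 0.12, so k_gold = (0.21·0.6/0.12)^(1/0.79) ≈ 1.0637.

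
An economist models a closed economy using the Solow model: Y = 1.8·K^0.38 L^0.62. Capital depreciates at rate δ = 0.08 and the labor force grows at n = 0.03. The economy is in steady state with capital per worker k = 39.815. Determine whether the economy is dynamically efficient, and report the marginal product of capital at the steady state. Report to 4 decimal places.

dynamically inefficient; MPK ≈ 0.0697

n + δ = 0.03 + 0.08 = 0.11.
MPK = 0.38·1.8·k^(0.38−1) = 0.38·1.8·39.815^(-0.62) ≈ 0.0697.
MPK < 0.11, so the economy is dynamically inefficient (over-saving).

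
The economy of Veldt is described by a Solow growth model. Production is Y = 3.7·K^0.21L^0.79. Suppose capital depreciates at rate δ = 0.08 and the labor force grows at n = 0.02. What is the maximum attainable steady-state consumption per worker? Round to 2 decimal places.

c_gold ≈ 5.04

Capital per worker breaks even when investment replaces (n + δ)·k; here n + δ = 0.1.
At the golden rule the marginal product of capital equals n+δ: 0.21·3.7·k^(0.21−1) = 0.1. Solving, k_gold = (0.21·3.7/0.1)^(1/0.79) ≈ 13.4003.
y_gold = 3.7·13.4003^0.21 ≈ 6.3811.
c_gold = y_gold − (n+δ)·k_gold = 6.3811 − 0.1·13.4003 ≈ 5.0411.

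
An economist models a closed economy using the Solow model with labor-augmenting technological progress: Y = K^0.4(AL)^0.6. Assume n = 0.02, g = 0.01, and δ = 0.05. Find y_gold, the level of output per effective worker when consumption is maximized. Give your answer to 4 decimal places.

n + g + δ = 0.02 + 0.01 + 0.05 = 0.08.
Setting f'(k) = n+g+δ gives 0.4·k^(0.4−1) = 0.08, hence k_gold = (0.4/0.08)^(1/0.6) ≈ 14.6201.
Output: y_gold = k_gold^0.4 = 14.6201^0.4 ≈ 2.9240.

y_gold ≈ 2.9240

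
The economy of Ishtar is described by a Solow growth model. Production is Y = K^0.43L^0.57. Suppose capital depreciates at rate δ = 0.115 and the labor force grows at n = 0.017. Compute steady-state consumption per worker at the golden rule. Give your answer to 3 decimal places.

c_gold ≈ 1.389

Capital per worker breaks even when investment replaces (n + δ)·k; here n + δ = 0.132.
At the golden rule the marginal product of capital equals n+δ: 0.43·k^(0.43−1) = 0.132. Solving, k_gold = (0.43/0.132)^(1/0.57) ≈ 7.9399.
y_gold = 7.9399^0.43 ≈ 2.4374.
c_gold = y_gold − (n+δ)·k_gold = 2.4374 − 0.132·7.9399 ≈ 1.3893.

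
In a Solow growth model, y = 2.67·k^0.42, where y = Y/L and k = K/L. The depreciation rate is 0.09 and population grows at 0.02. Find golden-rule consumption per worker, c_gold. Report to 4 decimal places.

Capital per worker breaks even when investment replaces (n + δ)·k; here n + δ = 0.11.
Maximizing c = f(k) − (n+δ)·k gives f'(k) = n+δ, i.e. 0.42·2.67·k^(0.42−1) = 0.11, so k_gold = (0.42·2.67/0.11)^(1/0.58) ≈ 54.7728.
y_gold = 2.67·54.7728^0.42 ≈ 14.3453.
c_gold = y_gold − (n+δ)·k_gold = 14.3453 − 0.11·54.7728 ≈ 8.3203.

c_gold ≈ 8.3203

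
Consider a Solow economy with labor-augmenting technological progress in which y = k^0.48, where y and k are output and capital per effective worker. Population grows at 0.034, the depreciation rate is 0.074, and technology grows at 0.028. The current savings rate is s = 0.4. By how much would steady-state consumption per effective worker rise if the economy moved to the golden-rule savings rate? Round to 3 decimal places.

The effective depreciation rate is n + g + δ = 0.034 + 0.028 + 0.074 = 0.136.
Current steady state (s = 0.4): k* = (0.4/0.136)^(1/0.52) ≈ 7.9616, y* = 7.9616^0.48 ≈ 2.7070, c* = (1−0.4)·2.7070 ≈ 1.6242.
Maximizing c = f(k) − (n+g+δ)·k gives f'(k) = n+g+δ, i.e. 0.48·k^(0.48−1) = 0.136, so k_gold = (0.48/0.136)^(1/0.52) ≈ 11.3051.
y_gold = 11.3051^0.48 ≈ 3.2031, c_gold = y_gold − 0.136·k_gold ≈ 1.6656.
Gain: Δc = 1.6656 − 1.6242 ≈ 0.0414.

Δc ≈ 0.041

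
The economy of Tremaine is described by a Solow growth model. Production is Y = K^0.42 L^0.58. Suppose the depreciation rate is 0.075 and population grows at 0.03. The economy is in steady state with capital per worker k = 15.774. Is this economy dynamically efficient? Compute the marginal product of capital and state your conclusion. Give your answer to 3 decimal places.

dynamically inefficient; MPK ≈ 0.085

Break-even investment rate: n + δ = 0.03 + 0.075 = 0.105.
MPK = 0.42·k^(0.42−1) = 0.42·15.774^(-0.58) ≈ 0.0848.
MPK < 0.105, so the economy is dynamically inefficient (over-saving).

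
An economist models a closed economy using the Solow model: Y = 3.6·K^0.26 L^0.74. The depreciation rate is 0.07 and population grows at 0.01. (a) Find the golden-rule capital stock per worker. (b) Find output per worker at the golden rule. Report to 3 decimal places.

Capital per worker breaks even when investment replaces (n + δ)·k; here n + δ = 0.08.
Maximizing c = f(k) − (n+δ)·k gives f'(k) = n+δ, i.e. 0.26·3.6·k^(0.26−1) = 0.08, so k_gold = (0.26·3.6/0.08)^(1/0.74) ≈ 27.7648.
y_gold = 3.6·27.7648^0.26 ≈ 8.5430.

(a) k_gold ≈ 27.765; (b) y_gold ≈ 8.543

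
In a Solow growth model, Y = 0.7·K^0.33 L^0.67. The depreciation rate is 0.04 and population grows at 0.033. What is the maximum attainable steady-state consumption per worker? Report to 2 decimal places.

c_gold ≈ 0.83

n + δ = 0.033 + 0.04 = 0.073.
Golden rule sets MPK = n+δ: 0.33·0.7·k^(0.33−1) = 0.073, so k_gold = (0.33·0.7/0.073)^(1/0.67) ≈ 5.5808.
y_gold = 0.7·5.5808^0.33 ≈ 1.2346.
c_gold = y_gold − (n+δ)·k_gold = 1.2346 − 0.073·5.5808 ≈ 0.8271.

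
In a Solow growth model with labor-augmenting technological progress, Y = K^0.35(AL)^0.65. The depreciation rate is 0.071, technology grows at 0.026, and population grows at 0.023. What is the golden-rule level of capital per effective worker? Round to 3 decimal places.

The effective depreciation rate is n + g + δ = 0.023 + 0.026 + 0.071 = 0.12.
At the golden rule the marginal product of capital equals n+g+δ: 0.35·k^(0.35−1) = 0.12. Solving, k_gold = (0.35/0.12)^(1/0.65) ≈ 5.1905.

k_gold ≈ 5.191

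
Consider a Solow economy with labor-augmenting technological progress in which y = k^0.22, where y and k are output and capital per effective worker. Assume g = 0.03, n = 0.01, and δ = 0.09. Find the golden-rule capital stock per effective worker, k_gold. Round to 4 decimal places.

Capital per effective worker breaks even when investment replaces (n + g + δ)·k; here n + g + δ = 0.13.
Setting f'(k) = n+g+δ gives 0.22·k^(0.22−1) = 0.13, hence k_gold = (0.22/0.13)^(1/0.78) ≈ 1.9630.

k_gold ≈ 1.9630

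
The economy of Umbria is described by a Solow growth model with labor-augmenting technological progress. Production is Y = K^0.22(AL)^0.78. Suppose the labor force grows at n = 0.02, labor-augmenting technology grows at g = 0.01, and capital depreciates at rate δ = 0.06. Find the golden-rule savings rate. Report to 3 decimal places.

Break-even investment rate: n + g + δ = 0.02 + 0.01 + 0.06 = 0.09.
At the golden rule MPK = n+g+δ, and in any Cobb-Douglas steady state s = (n+g+δ)·k/y = MPK·k/y = capital's share 0.22.

s_gold = 0.220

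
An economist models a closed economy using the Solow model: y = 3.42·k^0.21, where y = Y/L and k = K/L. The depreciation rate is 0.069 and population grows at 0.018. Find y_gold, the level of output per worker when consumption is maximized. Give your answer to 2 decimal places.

y_gold ≈ 5.99

Break-even investment rate: n + δ = 0.018 + 0.069 = 0.087.
At the golden rule the marginal product of capital equals n+δ: 0.21·3.42·k^(0.21−1) = 0.087. Solving, k_gold = (0.21·3.42/0.087)^(1/0.79) ≈ 14.4681.
Output: y_gold = 3.42·k_gold^0.21 = 3.42·14.4681^0.21 ≈ 5.9939.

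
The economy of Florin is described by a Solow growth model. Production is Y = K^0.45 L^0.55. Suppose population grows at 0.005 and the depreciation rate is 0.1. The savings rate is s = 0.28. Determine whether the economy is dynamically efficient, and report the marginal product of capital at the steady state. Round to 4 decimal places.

Capital per worker breaks even when investment replaces (n + δ)·k; here n + δ = 0.105.
Steady-state k*: s·k^0.45 = 0.105·k gives k* = (0.28/0.105)^(1/0.55) ≈ 5.9496.
MPK = 0.45·5.9496^(-0.55) ≈ 0.1687.
MPK > n+δ = 0.105, so the economy is dynamically efficient (under-saving).

dynamically efficient; MPK ≈ 0.1687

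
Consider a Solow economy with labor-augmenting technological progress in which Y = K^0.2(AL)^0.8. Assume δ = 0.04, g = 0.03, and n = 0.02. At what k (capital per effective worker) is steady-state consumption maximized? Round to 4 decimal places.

The effective depreciation rate is n + g + δ = 0.02 + 0.03 + 0.04 = 0.09.
Maximizing c = f(k) − (n+g+δ)·k gives f'(k) = n+g+δ, i.e. 0.2·k^(0.2−1) = 0.09, so k_gold = (0.2/0.09)^(1/0.8) ≈ 2.7132.

k_gold ≈ 2.7132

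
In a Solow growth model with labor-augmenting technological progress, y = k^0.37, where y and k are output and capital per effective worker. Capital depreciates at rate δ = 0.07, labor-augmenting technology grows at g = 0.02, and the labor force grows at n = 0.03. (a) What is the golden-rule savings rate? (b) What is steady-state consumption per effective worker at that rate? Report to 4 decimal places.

(a) s_gold = 0.3700; (b) c_gold ≈ 1.2205

n + g + δ = 0.03 + 0.02 + 0.07 = 0.12.
For Cobb-Douglas, s_gold equals capital's share: s_gold = 0.37.
Maximizing c = f(k) − (n+g+δ)·k gives f'(k) = n+g+δ, i.e. 0.37·k^(0.37−1) = 0.12, so k_gold = (0.37/0.12)^(1/0.63) ≈ 5.9734.
y_gold = 5.9734^0.37 ≈ 1.9373; c_gold = (1−0.37)·y_gold ≈ 1.2205.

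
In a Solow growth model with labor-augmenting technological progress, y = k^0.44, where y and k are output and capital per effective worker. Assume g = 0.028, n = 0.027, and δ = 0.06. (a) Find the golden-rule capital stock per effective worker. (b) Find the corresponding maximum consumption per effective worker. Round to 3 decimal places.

(a) k_gold ≈ 10.981; (b) c_gold ≈ 1.607

Capital per effective worker breaks even when investment replaces (n + g + δ)·k; here n + g + δ = 0.115.
Setting f'(k) = n+g+δ gives 0.44·k^(0.44−1) = 0.115, hence k_gold = (0.44/0.115)^(1/0.56) ≈ 10.9808.
y_gold = 10.9808^0.44 ≈ 2.8700; c_gold = y_gold − 0.115·k_gold ≈ 1.6072.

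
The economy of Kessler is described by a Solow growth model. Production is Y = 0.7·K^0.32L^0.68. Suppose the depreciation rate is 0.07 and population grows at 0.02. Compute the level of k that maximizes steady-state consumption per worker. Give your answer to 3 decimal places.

k_gold ≈ 3.823

The effective depreciation rate is n + δ = 0.02 + 0.07 = 0.09.
Setting f'(k) = n+δ gives 0.32·0.7·k^(0.32−1) = 0.09, hence k_gold = (0.32·0.7/0.09)^(1/0.68) ≈ 3.8226.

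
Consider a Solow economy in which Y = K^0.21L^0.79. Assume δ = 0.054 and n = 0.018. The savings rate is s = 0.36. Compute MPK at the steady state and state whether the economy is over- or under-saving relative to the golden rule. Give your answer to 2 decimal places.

over-saving; MPK ≈ 0.04

n + δ = 0.018 + 0.054 = 0.072.
Steady-state k*: s·k^0.21 = 0.072·k gives k* = (0.36/0.072)^(1/0.79) ≈ 7.6696.
MPK = 0.21·7.6696^(-0.79) ≈ 0.0420.
MPK < n+δ = 0.072, so the economy is dynamically inefficient (over-saving).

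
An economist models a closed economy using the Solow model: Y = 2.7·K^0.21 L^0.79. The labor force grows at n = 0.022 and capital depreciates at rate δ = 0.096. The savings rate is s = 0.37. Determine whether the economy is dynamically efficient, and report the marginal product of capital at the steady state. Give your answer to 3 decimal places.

dynamically inefficient; MPK ≈ 0.067

n + δ = 0.022 + 0.096 = 0.118.
Steady-state k*: s·A·k^0.21 = 0.118·k gives k* = (0.37·2.7/0.118)^(1/0.79) ≈ 14.9377.
MPK = 0.21·2.7·14.9377^(-0.79) ≈ 0.0670.
MPK < n+δ = 0.118, so the economy is dynamically inefficient (over-saving).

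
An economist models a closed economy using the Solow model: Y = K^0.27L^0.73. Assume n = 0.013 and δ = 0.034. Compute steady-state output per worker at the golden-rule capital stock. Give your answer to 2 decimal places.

The effective depreciation rate is n + δ = 0.013 + 0.034 = 0.047.
Maximizing c = f(k) − (n+δ)·k gives f'(k) = n+δ, i.e. 0.27·k^(0.27−1) = 0.047, so k_gold = (0.27/0.047)^(1/0.73) ≈ 10.9671.
Output: y_gold = k_gold^0.27 = 10.9671^0.27 ≈ 1.9091.

y_gold ≈ 1.91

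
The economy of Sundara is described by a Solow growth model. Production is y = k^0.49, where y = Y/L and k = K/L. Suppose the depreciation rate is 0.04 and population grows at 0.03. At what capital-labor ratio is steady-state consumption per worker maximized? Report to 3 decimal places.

k_gold ≈ 45.400

Break-even investment rate: n + δ = 0.03 + 0.04 = 0.07.
Maximizing c = f(k) − (n+δ)·k gives f'(k) = n+δ, i.e. 0.49·k^(0.49−1) = 0.07, so k_gold = (0.49/0.07)^(1/0.51) ≈ 45.3999.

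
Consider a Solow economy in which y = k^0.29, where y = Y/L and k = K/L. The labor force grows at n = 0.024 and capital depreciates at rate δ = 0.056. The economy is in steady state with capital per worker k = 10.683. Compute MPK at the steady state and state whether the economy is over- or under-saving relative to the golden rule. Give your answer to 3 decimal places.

The effective depreciation rate is n + δ = 0.024 + 0.056 = 0.08.
MPK = 0.29·k^(0.29−1) = 0.29·10.683^(-0.71) ≈ 0.0540.
MPK < 0.08, so the economy is dynamically inefficient (over-saving).

over-saving; MPK ≈ 0.054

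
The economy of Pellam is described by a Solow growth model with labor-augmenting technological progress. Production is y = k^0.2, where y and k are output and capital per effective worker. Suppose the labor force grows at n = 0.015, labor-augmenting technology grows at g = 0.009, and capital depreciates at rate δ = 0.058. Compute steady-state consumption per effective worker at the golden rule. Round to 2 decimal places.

c_gold ≈ 1.00

Capital per effective worker breaks even when investment replaces (n + g + δ)·k; here n + g + δ = 0.082.
Golden rule sets MPK = n+g+δ: 0.2·k^(0.2−1) = 0.082, so k_gold = (0.2/0.082)^(1/0.8) ≈ 3.0480.
y_gold = 3.0480^0.2 ≈ 1.2497.
c_gold = y_gold − (n+g+δ)·k_gold = 1.2497 − 0.082·3.0480 ≈ 0.9998.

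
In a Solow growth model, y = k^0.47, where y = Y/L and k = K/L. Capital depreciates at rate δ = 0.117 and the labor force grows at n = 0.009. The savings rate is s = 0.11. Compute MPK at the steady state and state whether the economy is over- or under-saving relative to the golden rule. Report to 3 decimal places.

under-saving; MPK ≈ 0.538

Break-even investment rate: n + δ = 0.009 + 0.117 = 0.126.
Steady-state k*: s·k^0.47 = 0.126·k gives k* = (0.11/0.126)^(1/0.53) ≈ 0.7740.
MPK = 0.47·0.7740^(-0.53) ≈ 0.5384.
MPK > n+δ = 0.126, so the economy is dynamically efficient (under-saving).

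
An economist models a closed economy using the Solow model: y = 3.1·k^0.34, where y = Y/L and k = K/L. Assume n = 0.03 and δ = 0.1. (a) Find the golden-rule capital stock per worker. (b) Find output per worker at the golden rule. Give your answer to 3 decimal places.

Capital per worker breaks even when investment replaces (n + δ)·k; here n + δ = 0.13.
At the golden rule the marginal product of capital equals n+δ: 0.34·3.1·k^(0.34−1) = 0.13. Solving, k_gold = (0.34·3.1/0.13)^(1/0.66) ≈ 23.8296.
y_gold = 3.1·23.8296^0.34 ≈ 9.1113.

(a) k_gold ≈ 23.830; (b) y_gold ≈ 9.111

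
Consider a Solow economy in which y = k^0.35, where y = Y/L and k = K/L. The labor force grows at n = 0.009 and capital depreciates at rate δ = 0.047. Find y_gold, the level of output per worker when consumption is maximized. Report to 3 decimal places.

y_gold ≈ 2.683

Break-even investment rate: n + δ = 0.009 + 0.047 = 0.056.
Golden rule sets MPK = n+δ: 0.35·k^(0.35−1) = 0.056, so k_gold = (0.35/0.056)^(1/0.65) ≈ 16.7661.
Output: y_gold = k_gold^0.35 = 16.7661^0.35 ≈ 2.6826.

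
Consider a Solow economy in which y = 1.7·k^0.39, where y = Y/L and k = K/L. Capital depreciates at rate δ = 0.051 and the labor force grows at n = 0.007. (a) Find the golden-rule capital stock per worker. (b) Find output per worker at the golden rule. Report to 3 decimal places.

(a) k_gold ≈ 54.271; (b) y_gold ≈ 8.071

The effective depreciation rate is n + δ = 0.007 + 0.051 = 0.058.
Maximizing c = f(k) − (n+δ)·k gives f'(k) = n+δ, i.e. 0.39·1.7·k^(0.39−1) = 0.058, so k_gold = (0.39·1.7/0.058)^(1/0.61) ≈ 54.2708.
y_gold = 1.7·54.2708^0.39 ≈ 8.0710.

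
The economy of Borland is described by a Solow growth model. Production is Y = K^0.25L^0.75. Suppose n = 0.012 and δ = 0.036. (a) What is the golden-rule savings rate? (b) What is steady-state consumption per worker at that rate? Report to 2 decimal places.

(a) s_gold = 0.25; (b) c_gold ≈ 1.30

The effective depreciation rate is n + δ = 0.012 + 0.036 = 0.048.
For Cobb-Douglas, s_gold equals capital's share: s_gold = 0.25.
Golden rule sets MPK = n+δ: 0.25·k^(0.25−1) = 0.048, so k_gold = (0.25/0.048)^(1/0.75) ≈ 9.0281.
y_gold = 9.0281^0.25 ≈ 1.7334; c_gold = (1−0.25)·y_gold ≈ 1.3001.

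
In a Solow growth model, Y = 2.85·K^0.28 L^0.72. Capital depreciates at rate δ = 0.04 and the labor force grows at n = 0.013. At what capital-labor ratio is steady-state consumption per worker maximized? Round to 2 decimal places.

Break-even investment rate: n + δ = 0.013 + 0.04 = 0.053.
Maximizing c = f(k) − (n+δ)·k gives f'(k) = n+δ, i.e. 0.28·2.85·k^(0.28−1) = 0.053, so k_gold = (0.28·2.85/0.053)^(1/0.72) ≈ 43.2247.

k_gold ≈ 43.22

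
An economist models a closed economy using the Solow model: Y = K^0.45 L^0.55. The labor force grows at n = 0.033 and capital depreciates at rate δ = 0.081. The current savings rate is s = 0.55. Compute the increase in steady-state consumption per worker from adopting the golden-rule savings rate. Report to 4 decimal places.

Δc ≈ 0.0606

The effective depreciation rate is n + δ = 0.033 + 0.081 = 0.114.
Current steady state (s = 0.55): k* = (0.55/0.114)^(1/0.55) ≈ 17.4844, y* = 17.4844^0.45 ≈ 3.6240, c* = (1−0.55)·3.6240 ≈ 1.6308.
Setting f'(k) = n+δ gives 0.45·k^(0.45−1) = 0.114, hence k_gold = (0.45/0.114)^(1/0.55) ≈ 12.1394.
y_gold = 12.1394^0.45 ≈ 3.0753, c_gold = y_gold − 0.114·k_gold ≈ 1.6914.
Gain: Δc = 1.6914 − 1.6308 ≈ 0.0606.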